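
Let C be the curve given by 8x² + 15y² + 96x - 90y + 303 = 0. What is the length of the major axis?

2√15

Rearranging, 8(x² + 12x) + 15(y² - 6y) = -303.
Completing the square gives 8(x + 6)² + 15(y - 3)² = -303 + 288 + 135 = 120.
Divide through by 120 to get (x + 6)²/15 + (y - 3)²/8 = 1.
Ellipse, center (-6, 3), major axis horizontal; a² = 15, b² = 8.
a² = 15 so a = √15; the major axis has length 2a = 2√15.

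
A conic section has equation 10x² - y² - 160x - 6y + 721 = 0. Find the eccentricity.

e = √110/10

Collect terms: 10(x² - 16x) -(y² + 6y) = -721
Complete the square in x and y: 10(x - 8)² -(y + 3)² = -721 + 640 - 9 = -90
Divide through by -90 to get (y + 3)²/90 - (x - 8)²/9 = 1.
Hyperbola, center (8, -3), transverse axis vertical; a² = 90, b² = 9.
c² = a² + b² = 99, so c = 3√11.
e = c/a = 3√11/3√10 = √110/10.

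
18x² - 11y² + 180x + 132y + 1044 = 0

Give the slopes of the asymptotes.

Group: 18(x² + 10x) -11(y² - 12y) = -1044
Complete the square: 18(x + 5)² -11(y - 6)² = -1044 + 450 - 396 = -990
Dividing both sides by -990: (y - 6)²/90 - (x + 5)²/55 = 1
Hyperbola, center (-5, 6), transverse axis vertical; a² = 90, b² = 55.
For a vertical hyperbola the asymptotes have slope ±a/b.
Here that is ±3√10/√55 = ±3√22/11.

3√22/11 and -3√22/11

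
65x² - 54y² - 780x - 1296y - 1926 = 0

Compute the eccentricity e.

e = √7735/65

Collect terms: 65(x² - 12x) -54(y² + 24y) = 1926
Complete the square: 65(x - 6)² -54(y + 12)² = 1926 + 2340 - 7776 = -3510
Dividing both sides by -3510: (y + 12)²/65 - (x - 6)²/54 = 1
Hyperbola, center (6, -12), transverse axis vertical; a² = 65, b² = 54.
c² = a² + b² = 119, so c = √119.
e = c/a = √119/√65 = √7735/65.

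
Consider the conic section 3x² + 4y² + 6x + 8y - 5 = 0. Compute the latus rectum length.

3

Group: 3(x² + 2x) + 4(y² + 2y) = 5
Complete the square in x and y: 3(x + 1)² + 4(y + 1)² = 5 + 3 + 4 = 12
Divide by 12: (x + 1)²/4 + (y + 1)²/3 = 1
Ellipse, center (-1, -1), major axis horizontal; a² = 4, b² = 3.
Latus rectum length = 2b²/a = 2·3/2 = 3.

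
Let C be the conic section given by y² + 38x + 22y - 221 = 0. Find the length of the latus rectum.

Only y is squared. Complete the square in y: (y + 11)² = -38(x - 9).
Vertex (9, -11); 4p = -38 so p = -19/2. Opens left.
Latus rectum length = |4p| = 38.

38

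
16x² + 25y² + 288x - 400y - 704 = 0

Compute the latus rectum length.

96/5

Rearranging, 16(x² + 18x) + 25(y² - 16y) = 704.
Complete the square in x and y: 16(x + 9)² + 25(y - 8)² = 704 + 1296 + 1600 = 3600
Dividing both sides by 3600: (x + 9)²/225 + (y - 8)²/144 = 1
Ellipse, center (-9, 8), major axis horizontal; a² = 225, b² = 144.
Latus rectum length = 2b²/a = 2·144/15 = 96/5.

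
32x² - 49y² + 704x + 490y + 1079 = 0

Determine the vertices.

(-18, 5) and (-4, 5)

Group: 32(x² + 22x) -49(y² - 10y) = -1079
32(x + 11)² -49(y - 5)² = -1079 + 3872 - 1225 = 1568
Divide through by 1568 to get (x + 11)²/49 - (y - 5)²/32 = 1.
Hyperbola, center (-11, 5), transverse axis horizontal; a² = 49, b² = 32.
a = 7. Vertices at (h ± a, k).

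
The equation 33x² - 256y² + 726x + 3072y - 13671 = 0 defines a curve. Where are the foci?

Rearranging, 33(x² + 22x) -256(y² - 12y) = 13671.
Complete the square in x and y: 33(x + 11)² -256(y - 6)² = 13671 + 3993 - 9216 = 8448
Divide by 8448: (x + 11)²/256 - (y - 6)²/33 = 1
Hyperbola, center (-11, 6), transverse axis horizontal; a² = 256, b² = 33.
c² = a² + b² = 256 + 33 = 289, so c = 17.
Foci lie on the horizontal axis through the center: (h ± c, k).

(-28, 6) and (6, 6)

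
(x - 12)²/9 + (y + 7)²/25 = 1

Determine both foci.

(12, -11) and (12, -3)

Center (12, -7). The larger denominator 25 sits under the y-term, so the major axis is vertical; a² = 25, b² = 9.
c² = a² - b² = 25 - 9 = 16, so c = 4.
Foci lie on the vertical axis through the center: (h, k ± c).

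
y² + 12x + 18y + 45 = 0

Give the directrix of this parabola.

x = 6

Only y is squared. Complete the square in y: (y + 9)² = -12(x - 3).
Vertex (3, -9); 4p = -12 so p = -3. Opens left.
Directrix is the vertical line x = h − p = 3 − (-3) = 6.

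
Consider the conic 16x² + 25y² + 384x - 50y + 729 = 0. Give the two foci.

(-18, 1) and (-6, 1)

Group: 16(x² + 24x) + 25(y² - 2y) = -729
Complete the square in x and y: 16(x + 12)² + 25(y - 1)² = -729 + 2304 + 25 = 1600
Divide by 1600: (x + 12)²/100 + (y - 1)²/64 = 1
Ellipse, center (-12, 1), major axis horizontal; a² = 100, b² = 64.
c² = a² - b² = 100 - 64 = 36, so c = 6.
Foci lie on the horizontal axis through the center: (h ± c, k).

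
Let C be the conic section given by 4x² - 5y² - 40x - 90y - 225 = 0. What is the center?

4(x² - 10x) -5(y² + 18y) = 225
Complete the square in x and y: 4(x - 5)² -5(y + 9)² = 225 + 100 - 405 = -80
Divide through by -80 to get (y + 9)²/16 - (x - 5)²/20 = 1.
Hyperbola with center (5, -9).

(5, -9)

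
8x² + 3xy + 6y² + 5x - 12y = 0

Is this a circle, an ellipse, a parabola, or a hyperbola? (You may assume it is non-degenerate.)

ellipse

A = 8, B = 3, C = 6.
Discriminant B² − 4AC = 3² − 4·8·6 = -183.
B² − 4AC < 0 ⇒ ellipse.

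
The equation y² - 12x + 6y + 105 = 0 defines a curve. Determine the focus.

Only y is squared. Complete the square in y: (y + 3)² = 12(x - 8).
Vertex (8, -3); 4p = 12 so p = 3. Opens right.
Focus is p units from the vertex along the axis: (h + p, k).

(11, -3)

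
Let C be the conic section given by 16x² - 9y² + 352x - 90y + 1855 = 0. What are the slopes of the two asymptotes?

4/3 and -4/3

Group: 16(x² + 22x) -9(y² + 10y) = -1855
Completing the square gives 16(x + 11)² -9(y + 5)² = -1855 + 1936 - 225 = -144.
Dividing both sides by -144: (y + 5)²/16 - (x + 11)²/9 = 1
Hyperbola, center (-11, -5), transverse axis vertical; a² = 16, b² = 9.
For a vertical hyperbola the asymptotes have slope ±a/b.
Here that is ±4/3.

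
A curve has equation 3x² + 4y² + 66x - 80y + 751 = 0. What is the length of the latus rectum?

Group the x- and y-terms: 3(x² + 22x) + 4(y² - 20y) = -751
Completing the square gives 3(x + 11)² + 4(y - 10)² = -751 + 363 + 400 = 12.
Divide through by 12 to get (x + 11)²/4 + (y - 10)²/3 = 1.
Ellipse, center (-11, 10), major axis horizontal; a² = 4, b² = 3.
Latus rectum length = 2b²/a = 2·3/2 = 3.

3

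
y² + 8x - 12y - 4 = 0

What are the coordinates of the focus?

Only y is squared. Complete the square in y: (y - 6)² = -8(x - 5).
Vertex (5, 6); 4p = -8 so p = -2. Opens left.
Focus is p units from the vertex along the axis: (h + p, k).

(3, 6)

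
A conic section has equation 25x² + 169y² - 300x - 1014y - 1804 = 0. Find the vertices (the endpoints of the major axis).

(-7, 3) and (19, 3)

Group the x- and y-terms: 25(x² - 12x) + 169(y² - 6y) = 1804
25(x - 6)² + 169(y - 3)² = 1804 + 900 + 1521 = 4225
Divide by 4225: (x - 6)²/169 + (y - 3)²/25 = 1
Ellipse, center (6, 3), major axis horizontal; a² = 169, b² = 25.
a = 13. Vertices at (h ± a, k).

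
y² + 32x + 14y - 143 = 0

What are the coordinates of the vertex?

Only y is squared. Complete the square in y: (y + 7)² = -32(x - 6).
Vertex (6, -7); 4p = -32 so p = -8. Opens left.

(6, -7)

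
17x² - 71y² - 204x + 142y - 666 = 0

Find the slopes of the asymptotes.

Group: 17(x² - 12x) -71(y² - 2y) = 666
Complete the square: 17(x - 6)² -71(y - 1)² = 666 + 612 - 71 = 1207
Divide through by 1207 to get (x - 6)²/71 - (y - 1)²/17 = 1.
Hyperbola, center (6, 1), transverse axis horizontal; a² = 71, b² = 17.
For a horizontal hyperbola the asymptotes have slope ±b/a.
Here that is ±√17/√71 = ±√1207/71.

√1207/71 and -√1207/71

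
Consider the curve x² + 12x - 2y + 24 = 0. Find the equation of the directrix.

y = -13/2

Only x is squared. Complete the square in x: (x + 6)² = 2(y + 6).
Vertex (-6, -6); 4p = 2 so p = 1/2. Opens up.
Directrix is the horizontal line y = k − p = -6 − (1/2) = -13/2.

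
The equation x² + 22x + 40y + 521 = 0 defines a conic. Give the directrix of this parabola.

Only x is squared. Complete the square in x: (x + 11)² = -40(y + 10).
Vertex (-11, -10); 4p = -40 so p = -10. Opens down.
Directrix is the horizontal line y = k − p = -10 − (-10) = 0.

y = 0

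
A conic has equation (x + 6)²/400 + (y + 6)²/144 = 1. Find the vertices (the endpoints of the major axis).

(-26, -6) and (14, -6)

Center (-6, -6). The larger denominator 400 sits under the x-term, so the major axis is horizontal; a² = 400, b² = 144.
a = 20. Vertices at (h ± a, k).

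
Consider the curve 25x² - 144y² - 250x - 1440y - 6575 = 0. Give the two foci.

(-8, -5) and (18, -5)

25(x² - 10x) -144(y² + 10y) = 6575
Complete the square: 25(x - 5)² -144(y + 5)² = 6575 + 625 - 3600 = 3600
Divide by 3600: (x - 5)²/144 - (y + 5)²/25 = 1
Hyperbola, center (5, -5), transverse axis horizontal; a² = 144, b² = 25.
c² = a² + b² = 144 + 25 = 169, so c = 13.
Foci lie on the horizontal axis through the center: (h ± c, k).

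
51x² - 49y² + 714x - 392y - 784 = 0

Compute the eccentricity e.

e = 10/7

Collect terms: 51(x² + 14x) -49(y² + 8y) = 784
51(x + 7)² -49(y + 4)² = 784 + 2499 - 784 = 2499
Dividing both sides by 2499: (x + 7)²/49 - (y + 4)²/51 = 1
Hyperbola, center (-7, -4), transverse axis horizontal; a² = 49, b² = 51.
c² = a² + b² = 100, so c = 10.
e = c/a = 10/7.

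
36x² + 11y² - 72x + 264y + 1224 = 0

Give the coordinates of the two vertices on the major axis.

(1, -18) and (1, -6)

Collect terms: 36(x² - 2x) + 11(y² + 24y) = -1224
Completing the square gives 36(x - 1)² + 11(y + 12)² = -1224 + 36 + 1584 = 396.
Divide through by 396 to get (x - 1)²/11 + (y + 12)²/36 = 1.
Ellipse, center (1, -12), major axis vertical; a² = 36, b² = 11.
a = 6. Vertices at (h, k ± a).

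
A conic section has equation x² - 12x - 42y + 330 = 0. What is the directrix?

y = -7/2

Only x is squared. Complete the square in x: (x - 6)² = 42(y - 7).
Vertex (6, 7); 4p = 42 so p = 21/2. Opens up.
Directrix is the horizontal line y = k − p = 7 − (21/2) = -7/2.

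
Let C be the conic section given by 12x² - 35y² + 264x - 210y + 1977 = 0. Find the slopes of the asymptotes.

2√105/35 and -2√105/35

Collect terms: 12(x² + 22x) -35(y² + 6y) = -1977
12(x + 11)² -35(y + 3)² = -1977 + 1452 - 315 = -840
Divide through by -840 to get (y + 3)²/24 - (x + 11)²/70 = 1.
Hyperbola, center (-11, -3), transverse axis vertical; a² = 24, b² = 70.
For a vertical hyperbola the asymptotes have slope ±a/b.
Here that is ±2√6/√70 = ±2√105/35.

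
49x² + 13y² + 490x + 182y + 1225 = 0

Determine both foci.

(-5, -13) and (-5, -1)

Collect terms: 49(x² + 10x) + 13(y² + 14y) = -1225
Completing the square gives 49(x + 5)² + 13(y + 7)² = -1225 + 1225 + 637 = 637.
Dividing both sides by 637: (x + 5)²/13 + (y + 7)²/49 = 1
Ellipse, center (-5, -7), major axis vertical; a² = 49, b² = 13.
c² = a² - b² = 49 - 13 = 36, so c = 6.
Foci lie on the vertical axis through the center: (h, k ± c).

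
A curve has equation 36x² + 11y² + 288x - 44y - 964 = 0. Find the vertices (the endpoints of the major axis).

Rearranging, 36(x² + 8x) + 11(y² - 4y) = 964.
36(x + 4)² + 11(y - 2)² = 964 + 576 + 44 = 1584
Dividing both sides by 1584: (x + 4)²/44 + (y - 2)²/144 = 1
Ellipse, center (-4, 2), major axis vertical; a² = 144, b² = 44.
a = 12. Vertices at (h, k ± a).

(-4, -10) and (-4, 14)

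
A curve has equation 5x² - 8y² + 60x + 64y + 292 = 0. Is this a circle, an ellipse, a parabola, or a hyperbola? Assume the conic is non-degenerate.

hyperbola

No xy term. Coefficients of x² and y² are A = 5, C = -8.
A and C have opposite signs ⇒ hyperbola.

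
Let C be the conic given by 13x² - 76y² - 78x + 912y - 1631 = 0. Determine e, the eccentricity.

e = √1157/13

13(x² - 6x) -76(y² - 12y) = 1631
Completing the square gives 13(x - 3)² -76(y - 6)² = 1631 + 117 - 2736 = -988.
Divide by -988: (y - 6)²/13 - (x - 3)²/76 = 1
Hyperbola, center (3, 6), transverse axis vertical; a² = 13, b² = 76.
c² = a² + b² = 89, so c = √89.
e = c/a = √89/√13 = √1157/13.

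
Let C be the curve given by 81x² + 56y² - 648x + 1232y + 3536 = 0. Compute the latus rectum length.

Rearranging, 81(x² - 8x) + 56(y² + 22y) = -3536.
Completing the square gives 81(x - 4)² + 56(y + 11)² = -3536 + 1296 + 6776 = 4536.
Dividing both sides by 4536: (x - 4)²/56 + (y + 11)²/81 = 1
Ellipse, center (4, -11), major axis vertical; a² = 81, b² = 56.
Latus rectum length = 2b²/a = 2·56/9 = 112/9.

112/9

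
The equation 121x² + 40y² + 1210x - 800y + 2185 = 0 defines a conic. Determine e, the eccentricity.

Group: 121(x² + 10x) + 40(y² - 20y) = -2185
Complete the square in x and y: 121(x + 5)² + 40(y - 10)² = -2185 + 3025 + 4000 = 4840
Divide through by 4840 to get (x + 5)²/40 + (y - 10)²/121 = 1.
Ellipse, center (-5, 10), major axis vertical; a² = 121, b² = 40.
c² = a² - b² = 81, so c = 9.
e = c/a = 9/11.

e = 9/11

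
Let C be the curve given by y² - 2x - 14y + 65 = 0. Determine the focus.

(17/2, 7)

Only y is squared. Complete the square in y: (y - 7)² = 2(x - 8).
Vertex (8, 7); 4p = 2 so p = 1/2. Opens right.
Focus is p units from the vertex along the axis: (h + p, k).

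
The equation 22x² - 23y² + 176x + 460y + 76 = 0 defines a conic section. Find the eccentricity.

Group: 22(x² + 8x) -23(y² - 20y) = -76
22(x + 4)² -23(y - 10)² = -76 + 352 - 2300 = -2024
Divide by -2024: (y - 10)²/88 - (x + 4)²/92 = 1
Hyperbola, center (-4, 10), transverse axis vertical; a² = 88, b² = 92.
c² = a² + b² = 180, so c = 6√5.
e = c/a = 6√5/2√22 = 3√110/22.

e = 3√110/22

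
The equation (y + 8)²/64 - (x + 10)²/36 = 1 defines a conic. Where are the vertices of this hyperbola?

(-10, -16) and (-10, 0)

Center (-10, -8). The positive term is the y-term, so the transverse axis is vertical; a² = 64, b² = 36.
a = 8. Vertices at (h, k ± a).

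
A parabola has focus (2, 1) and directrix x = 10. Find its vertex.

The vertex is the midpoint between the focus and the directrix along the axis of symmetry.
Axis is horizontal (directrix is vertical). Vertex x-coordinate = (2 + 10)/2 = 6; y-coordinate = 1.

(6, 1)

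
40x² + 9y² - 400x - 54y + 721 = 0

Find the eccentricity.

e = √310/20

40(x² - 10x) + 9(y² - 6y) = -721
Complete the square: 40(x - 5)² + 9(y - 3)² = -721 + 1000 + 81 = 360
Divide through by 360 to get (x - 5)²/9 + (y - 3)²/40 = 1.
Ellipse, center (5, 3), major axis vertical; a² = 40, b² = 9.
c² = a² - b² = 31, so c = √31.
e = c/a = √31/2√10 = √310/20.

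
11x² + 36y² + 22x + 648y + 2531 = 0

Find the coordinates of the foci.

Rearranging, 11(x² + 2x) + 36(y² + 18y) = -2531.
11(x + 1)² + 36(y + 9)² = -2531 + 11 + 2916 = 396
Dividing both sides by 396: (x + 1)²/36 + (y + 9)²/11 = 1
Ellipse, center (-1, -9), major axis horizontal; a² = 36, b² = 11.
c² = a² - b² = 36 - 11 = 25, so c = 5.
Foci lie on the horizontal axis through the center: (h ± c, k).

(-6, -9) and (4, -9)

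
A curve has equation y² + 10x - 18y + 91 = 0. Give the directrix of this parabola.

Only y is squared. Complete the square in y: (y - 9)² = -10(x + 1).
Vertex (-1, 9); 4p = -10 so p = -5/2. Opens left.
Directrix is the vertical line x = h − p = -1 − (-5/2) = 3/2.

x = 3/2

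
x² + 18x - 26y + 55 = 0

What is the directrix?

y = -15/2

Only x is squared. Complete the square in x: (x + 9)² = 26(y + 1).
Vertex (-9, -1); 4p = 26 so p = 13/2. Opens up.
Directrix is the horizontal line y = k − p = -1 − (13/2) = -15/2.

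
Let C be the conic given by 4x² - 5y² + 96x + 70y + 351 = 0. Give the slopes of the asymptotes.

2√5/5 and -2√5/5

Group the x- and y-terms: 4(x² + 24x) -5(y² - 14y) = -351
4(x + 12)² -5(y - 7)² = -351 + 576 - 245 = -20
Dividing both sides by -20: (y - 7)²/4 - (x + 12)²/5 = 1
Hyperbola, center (-12, 7), transverse axis vertical; a² = 4, b² = 5.
For a vertical hyperbola the asymptotes have slope ±a/b.
Here that is ±2/√5 = ±2√5/5.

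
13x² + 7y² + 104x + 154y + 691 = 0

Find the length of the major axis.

4√13

Collect terms: 13(x² + 8x) + 7(y² + 22y) = -691
Complete the square: 13(x + 4)² + 7(y + 11)² = -691 + 208 + 847 = 364
Divide through by 364 to get (x + 4)²/28 + (y + 11)²/52 = 1.
Ellipse, center (-4, -11), major axis vertical; a² = 52, b² = 28.
a² = 52 so a = 2√13; the major axis has length 2a = 4√13.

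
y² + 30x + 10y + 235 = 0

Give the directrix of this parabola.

Only y is squared. Complete the square in y: (y + 5)² = -30(x + 7).
Vertex (-7, -5); 4p = -30 so p = -15/2. Opens left.
Directrix is the vertical line x = h − p = -7 − (-15/2) = 1/2.

x = 1/2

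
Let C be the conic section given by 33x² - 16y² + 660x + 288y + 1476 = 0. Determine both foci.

Collect terms: 33(x² + 20x) -16(y² - 18y) = -1476
Completing the square gives 33(x + 10)² -16(y - 9)² = -1476 + 3300 - 1296 = 528.
Divide by 528: (x + 10)²/16 - (y - 9)²/33 = 1
Hyperbola, center (-10, 9), transverse axis horizontal; a² = 16, b² = 33.
c² = a² + b² = 16 + 33 = 49, so c = 7.
Foci lie on the horizontal axis through the center: (h ± c, k).

(-17, 9) and (-3, 9)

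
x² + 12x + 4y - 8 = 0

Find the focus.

(-6, 10)

Only x is squared. Complete the square in x: (x + 6)² = -4(y - 11).
Vertex (-6, 11); 4p = -4 so p = -1. Opens down.
Focus is p units from the vertex along the axis: (h, k + p).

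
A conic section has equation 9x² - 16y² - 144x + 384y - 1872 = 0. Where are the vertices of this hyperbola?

(4, 12) and (12, 12)

Collect terms: 9(x² - 16x) -16(y² - 24y) = 1872
Complete the square: 9(x - 8)² -16(y - 12)² = 1872 + 576 - 2304 = 144
Divide by 144: (x - 8)²/16 - (y - 12)²/9 = 1
Hyperbola, center (8, 12), transverse axis horizontal; a² = 16, b² = 9.
a = 4. Vertices at (h ± a, k).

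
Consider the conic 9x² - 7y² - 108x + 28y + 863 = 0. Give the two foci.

(6, -10) and (6, 14)

Collect terms: 9(x² - 12x) -7(y² - 4y) = -863
Completing the square gives 9(x - 6)² -7(y - 2)² = -863 + 324 - 28 = -567.
Divide by -567: (y - 2)²/81 - (x - 6)²/63 = 1
Hyperbola, center (6, 2), transverse axis vertical; a² = 81, b² = 63.
c² = a² + b² = 81 + 63 = 144, so c = 12.
Foci lie on the vertical axis through the center: (h, k ± c).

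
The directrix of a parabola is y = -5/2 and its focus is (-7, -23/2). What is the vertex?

The vertex is the midpoint between the focus and the directrix along the axis of symmetry.
Axis is vertical (directrix is horizontal). Vertex y-coordinate = (-23/2 + (-5/2))/2 = -7; x-coordinate = -7.

(-7, -7)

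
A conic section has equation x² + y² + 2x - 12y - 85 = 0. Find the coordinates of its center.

Rearranging, (x² + 2x) + (y² - 12y) = 85.
Completing the square gives (x + 1)² + (y - 6)² = 85 + 1 + 36 = 122.
So (x + 1)² + (y - 6)² = 122.
Circle centered at (-1, 6) with r² = 122.

(-1, 6)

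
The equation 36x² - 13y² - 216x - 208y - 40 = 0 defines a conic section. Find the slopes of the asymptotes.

6√13/13 and -6√13/13

Group: 36(x² - 6x) -13(y² + 16y) = 40
Complete the square: 36(x - 3)² -13(y + 8)² = 40 + 324 - 832 = -468
Divide through by -468 to get (y + 8)²/36 - (x - 3)²/13 = 1.
Hyperbola, center (3, -8), transverse axis vertical; a² = 36, b² = 13.
For a vertical hyperbola the asymptotes have slope ±a/b.
Here that is ±6/√13 = ±6√13/13.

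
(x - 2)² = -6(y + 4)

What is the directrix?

Vertex (2, -4); 4p = -6 so p = -3/2. Opens down.
Directrix is the horizontal line y = k − p = -4 − (-3/2) = -5/2.

y = -5/2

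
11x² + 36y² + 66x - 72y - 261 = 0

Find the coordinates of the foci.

(-8, 1) and (2, 1)

Rearranging, 11(x² + 6x) + 36(y² - 2y) = 261.
Complete the square in x and y: 11(x + 3)² + 36(y - 1)² = 261 + 99 + 36 = 396
Divide through by 396 to get (x + 3)²/36 + (y - 1)²/11 = 1.
Ellipse, center (-3, 1), major axis horizontal; a² = 36, b² = 11.
c² = a² - b² = 36 - 11 = 25, so c = 5.
Foci lie on the horizontal axis through the center: (h ± c, k).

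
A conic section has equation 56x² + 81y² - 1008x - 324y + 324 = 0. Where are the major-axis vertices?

(0, 2) and (18, 2)

Group: 56(x² - 18x) + 81(y² - 4y) = -324
Complete the square: 56(x - 9)² + 81(y - 2)² = -324 + 4536 + 324 = 4536
Dividing both sides by 4536: (x - 9)²/81 + (y - 2)²/56 = 1
Ellipse, center (9, 2), major axis horizontal; a² = 81, b² = 56.
a = 9. Vertices at (h ± a, k).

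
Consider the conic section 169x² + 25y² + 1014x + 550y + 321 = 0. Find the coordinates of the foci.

(-3, -23) and (-3, 1)

Group the x- and y-terms: 169(x² + 6x) + 25(y² + 22y) = -321
169(x + 3)² + 25(y + 11)² = -321 + 1521 + 3025 = 4225
Divide through by 4225 to get (x + 3)²/25 + (y + 11)²/169 = 1.
Ellipse, center (-3, -11), major axis vertical; a² = 169, b² = 25.
c² = a² - b² = 169 - 25 = 144, so c = 12.
Foci lie on the vertical axis through the center: (h, k ± c).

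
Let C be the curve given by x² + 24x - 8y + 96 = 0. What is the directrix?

y = -8

Only x is squared. Complete the square in x: (x + 12)² = 8(y + 6).
Vertex (-12, -6); 4p = 8 so p = 2. Opens up.
Directrix is the horizontal line y = k − p = -6 − (2) = -8.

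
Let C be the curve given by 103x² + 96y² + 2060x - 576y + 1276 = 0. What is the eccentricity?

Group: 103(x² + 20x) + 96(y² - 6y) = -1276
Completing the square gives 103(x + 10)² + 96(y - 3)² = -1276 + 10300 + 864 = 9888.
Dividing both sides by 9888: (x + 10)²/96 + (y - 3)²/103 = 1
Ellipse, center (-10, 3), major axis vertical; a² = 103, b² = 96.
c² = a² - b² = 7, so c = √7.
e = c/a = √7/√103 = √721/103.

e = √721/103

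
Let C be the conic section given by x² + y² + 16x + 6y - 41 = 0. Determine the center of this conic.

(-8, -3)

Group: (x² + 16x) + (y² + 6y) = 41
Complete the square in x and y: (x + 8)² + (y + 3)² = 41 + 64 + 9 = 114
So (x + 8)² + (y + 3)² = 114.
Circle centered at (-8, -3) with r² = 114.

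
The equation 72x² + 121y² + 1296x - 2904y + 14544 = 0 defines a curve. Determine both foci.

Group the x- and y-terms: 72(x² + 18x) + 121(y² - 24y) = -14544
Complete the square: 72(x + 9)² + 121(y - 12)² = -14544 + 5832 + 17424 = 8712
Divide by 8712: (x + 9)²/121 + (y - 12)²/72 = 1
Ellipse, center (-9, 12), major axis horizontal; a² = 121, b² = 72.
c² = a² - b² = 121 - 72 = 49, so c = 7.
Foci lie on the horizontal axis through the center: (h ± c, k).

(-16, 12) and (-2, 12)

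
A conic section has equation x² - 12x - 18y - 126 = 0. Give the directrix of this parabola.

Only x is squared. Complete the square in x: (x - 6)² = 18(y + 9).
Vertex (6, -9); 4p = 18 so p = 9/2. Opens up.
Directrix is the horizontal line y = k − p = -9 − (9/2) = -27/2.

y = -27/2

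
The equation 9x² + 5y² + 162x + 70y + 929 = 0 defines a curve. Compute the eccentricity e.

e = 2/3

Rearranging, 9(x² + 18x) + 5(y² + 14y) = -929.
Completing the square gives 9(x + 9)² + 5(y + 7)² = -929 + 729 + 245 = 45.
Dividing both sides by 45: (x + 9)²/5 + (y + 7)²/9 = 1
Ellipse, center (-9, -7), major axis vertical; a² = 9, b² = 5.
c² = a² - b² = 4, so c = 2.
e = c/a = 2/3.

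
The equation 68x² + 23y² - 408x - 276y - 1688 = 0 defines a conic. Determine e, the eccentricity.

e = 3√85/34

68(x² - 6x) + 23(y² - 12y) = 1688
Completing the square gives 68(x - 3)² + 23(y - 6)² = 1688 + 612 + 828 = 3128.
Dividing both sides by 3128: (x - 3)²/46 + (y - 6)²/136 = 1
Ellipse, center (3, 6), major axis vertical; a² = 136, b² = 46.
c² = a² - b² = 90, so c = 3√10.
e = c/a = 3√10/2√34 = 3√85/34.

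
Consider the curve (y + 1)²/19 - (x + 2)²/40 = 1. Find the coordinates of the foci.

Center (-2, -1). The positive term is the y-term, so the transverse axis is vertical; a² = 19, b² = 40.
c² = a² + b² = 19 + 40 = 59, so c = √59.
Foci lie on the vertical axis through the center: (h, k ± c).

(-2, -1 - √59) and (-2, -1 + √59)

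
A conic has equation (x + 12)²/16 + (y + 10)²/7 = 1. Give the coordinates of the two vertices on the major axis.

(-16, -10) and (-8, -10)

Center (-12, -10). The larger denominator 16 sits under the x-term, so the major axis is horizontal; a² = 16, b² = 7.
a = 4. Vertices at (h ± a, k).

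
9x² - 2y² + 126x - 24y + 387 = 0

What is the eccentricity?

e = √11/3

9(x² + 14x) -2(y² + 12y) = -387
Complete the square in x and y: 9(x + 7)² -2(y + 6)² = -387 + 441 - 72 = -18
Divide through by -18 to get (y + 6)²/9 - (x + 7)²/2 = 1.
Hyperbola, center (-7, -6), transverse axis vertical; a² = 9, b² = 2.
c² = a² + b² = 11, so c = √11.
e = c/a = √11/3.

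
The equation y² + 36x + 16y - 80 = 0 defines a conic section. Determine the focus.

(-5, -8)

Only y is squared. Complete the square in y: (y + 8)² = -36(x - 4).
Vertex (4, -8); 4p = -36 so p = -9. Opens left.
Focus is p units from the vertex along the axis: (h + p, k).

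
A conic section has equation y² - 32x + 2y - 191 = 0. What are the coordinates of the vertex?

(-6, -1)

Only y is squared. Complete the square in y: (y + 1)² = 32(x + 6).
Vertex (-6, -1); 4p = 32 so p = 8. Opens right.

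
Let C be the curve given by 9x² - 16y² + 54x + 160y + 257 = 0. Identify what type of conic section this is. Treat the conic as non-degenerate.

No xy term. Coefficients of x² and y² are A = 9, C = -16.
A and C have opposite signs ⇒ hyperbola.

hyperbola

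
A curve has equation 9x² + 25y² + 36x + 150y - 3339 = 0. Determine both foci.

9(x² + 4x) + 25(y² + 6y) = 3339
Complete the square in x and y: 9(x + 2)² + 25(y + 3)² = 3339 + 36 + 225 = 3600
Dividing both sides by 3600: (x + 2)²/400 + (y + 3)²/144 = 1
Ellipse, center (-2, -3), major axis horizontal; a² = 400, b² = 144.
c² = a² - b² = 400 - 144 = 256, so c = 16.
Foci lie on the horizontal axis through the center: (h ± c, k).

(-18, -3) and (14, -3)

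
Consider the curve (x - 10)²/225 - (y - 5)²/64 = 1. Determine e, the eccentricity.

e = 17/15

Center (10, 5). The positive term is the x-term, so the transverse axis is horizontal; a² = 225, b² = 64.
c² = a² + b² = 289, so c = 17.
e = c/a = 17/15.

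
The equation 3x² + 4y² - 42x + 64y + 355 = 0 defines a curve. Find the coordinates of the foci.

(5, -8) and (9, -8)

3(x² - 14x) + 4(y² + 16y) = -355
Complete the square in x and y: 3(x - 7)² + 4(y + 8)² = -355 + 147 + 256 = 48
Divide by 48: (x - 7)²/16 + (y + 8)²/12 = 1
Ellipse, center (7, -8), major axis horizontal; a² = 16, b² = 12.
c² = a² - b² = 16 - 12 = 4, so c = 2.
Foci lie on the horizontal axis through the center: (h ± c, k).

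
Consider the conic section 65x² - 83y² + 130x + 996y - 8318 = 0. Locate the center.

(-1, 6)

Group: 65(x² + 2x) -83(y² - 12y) = 8318
Completing the square gives 65(x + 1)² -83(y - 6)² = 8318 + 65 - 2988 = 5395.
Divide by 5395: (x + 1)²/83 - (y - 6)²/65 = 1
Hyperbola with center (-1, 6).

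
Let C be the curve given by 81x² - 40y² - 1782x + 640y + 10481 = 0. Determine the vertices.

Group: 81(x² - 22x) -40(y² - 16y) = -10481
81(x - 11)² -40(y - 8)² = -10481 + 9801 - 2560 = -3240
Divide through by -3240 to get (y - 8)²/81 - (x - 11)²/40 = 1.
Hyperbola, center (11, 8), transverse axis vertical; a² = 81, b² = 40.
a = 9. Vertices at (h, k ± a).

(11, -1) and (11, 17)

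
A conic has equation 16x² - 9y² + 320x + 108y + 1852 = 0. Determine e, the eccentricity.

e = 5/4

Collect terms: 16(x² + 20x) -9(y² - 12y) = -1852
Completing the square gives 16(x + 10)² -9(y - 6)² = -1852 + 1600 - 324 = -576.
Dividing both sides by -576: (y - 6)²/64 - (x + 10)²/36 = 1
Hyperbola, center (-10, 6), transverse axis vertical; a² = 64, b² = 36.
c² = a² + b² = 100, so c = 10.
e = c/a = 10/8 = 5/4.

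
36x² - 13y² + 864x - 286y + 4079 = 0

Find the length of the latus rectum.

13/3

Group the x- and y-terms: 36(x² + 24x) -13(y² + 22y) = -4079
Complete the square: 36(x + 12)² -13(y + 11)² = -4079 + 5184 - 1573 = -468
Dividing both sides by -468: (y + 11)²/36 - (x + 12)²/13 = 1
Hyperbola, center (-12, -11), transverse axis vertical; a² = 36, b² = 13.
Latus rectum length = 2b²/a = 2·13/6 = 13/3.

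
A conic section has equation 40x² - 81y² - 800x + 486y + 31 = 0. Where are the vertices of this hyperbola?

Group the x- and y-terms: 40(x² - 20x) -81(y² - 6y) = -31
Completing the square gives 40(x - 10)² -81(y - 3)² = -31 + 4000 - 729 = 3240.
Divide by 3240: (x - 10)²/81 - (y - 3)²/40 = 1
Hyperbola, center (10, 3), transverse axis horizontal; a² = 81, b² = 40.
a = 9. Vertices at (h ± a, k).

(1, 3) and (19, 3)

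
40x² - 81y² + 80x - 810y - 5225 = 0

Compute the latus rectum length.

80/9

Rearranging, 40(x² + 2x) -81(y² + 10y) = 5225.
40(x + 1)² -81(y + 5)² = 5225 + 40 - 2025 = 3240
Dividing both sides by 3240: (x + 1)²/81 - (y + 5)²/40 = 1
Hyperbola, center (-1, -5), transverse axis horizontal; a² = 81, b² = 40.
Latus rectum length = 2b²/a = 2·40/9 = 80/9.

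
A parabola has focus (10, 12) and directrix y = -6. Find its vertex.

(10, 3)

The vertex is the midpoint between the focus and the directrix along the axis of symmetry.
Axis is vertical (directrix is horizontal). Vertex y-coordinate = (12 + (-6))/2 = 3; x-coordinate = 10.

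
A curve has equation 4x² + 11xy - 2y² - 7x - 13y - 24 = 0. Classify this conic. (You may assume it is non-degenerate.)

hyperbola

A = 4, B = 11, C = -2.
Discriminant B² − 4AC = 11² − 4·4·(-2) = 153.
B² − 4AC > 0 ⇒ hyperbola.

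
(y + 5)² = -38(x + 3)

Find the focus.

(-25/2, -5)

Vertex (-3, -5); 4p = -38 so p = -19/2. Opens left.
Focus is p units from the vertex along the axis: (h + p, k).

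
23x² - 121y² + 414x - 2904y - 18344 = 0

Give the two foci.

(-21, -12) and (3, -12)

Rearranging, 23(x² + 18x) -121(y² + 24y) = 18344.
Complete the square in x and y: 23(x + 9)² -121(y + 12)² = 18344 + 1863 - 17424 = 2783
Divide through by 2783 to get (x + 9)²/121 - (y + 12)²/23 = 1.
Hyperbola, center (-9, -12), transverse axis horizontal; a² = 121, b² = 23.
c² = a² + b² = 121 + 23 = 144, so c = 12.
Foci lie on the horizontal axis through the center: (h ± c, k).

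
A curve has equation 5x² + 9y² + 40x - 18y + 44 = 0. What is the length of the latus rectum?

Rearranging, 5(x² + 8x) + 9(y² - 2y) = -44.
Complete the square in x and y: 5(x + 4)² + 9(y - 1)² = -44 + 80 + 9 = 45
Dividing both sides by 45: (x + 4)²/9 + (y - 1)²/5 = 1
Ellipse, center (-4, 1), major axis horizontal; a² = 9, b² = 5.
Latus rectum length = 2b²/a = 2·5/3 = 10/3.

10/3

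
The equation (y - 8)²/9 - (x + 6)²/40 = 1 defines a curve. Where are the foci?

(-6, 1) and (-6, 15)

Center (-6, 8). The positive term is the y-term, so the transverse axis is vertical; a² = 9, b² = 40.
c² = a² + b² = 9 + 40 = 49, so c = 7.
Foci lie on the vertical axis through the center: (h, k ± c).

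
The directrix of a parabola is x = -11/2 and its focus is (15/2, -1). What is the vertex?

(1, -1)

The vertex is the midpoint between the focus and the directrix along the axis of symmetry.
Axis is horizontal (directrix is vertical). Vertex x-coordinate = (15/2 + (-11/2))/2 = 1; y-coordinate = -1.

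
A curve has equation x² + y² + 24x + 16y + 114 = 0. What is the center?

Group the x- and y-terms: (x² + 24x) + (y² + 16y) = -114
Complete the square: (x + 12)² + (y + 8)² = -114 + 144 + 64 = 94
So (x + 12)² + (y + 8)² = 94.
Circle centered at (-12, -8) with r² = 94.

(-12, -8)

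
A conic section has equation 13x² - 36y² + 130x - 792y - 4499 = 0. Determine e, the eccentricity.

e = 7/6

Group the x- and y-terms: 13(x² + 10x) -36(y² + 22y) = 4499
Completing the square gives 13(x + 5)² -36(y + 11)² = 4499 + 325 - 4356 = 468.
Dividing both sides by 468: (x + 5)²/36 - (y + 11)²/13 = 1
Hyperbola, center (-5, -11), transverse axis horizontal; a² = 36, b² = 13.
c² = a² + b² = 49, so c = 7.
e = c/a = 7/6.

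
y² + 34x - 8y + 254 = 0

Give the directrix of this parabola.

Only y is squared. Complete the square in y: (y - 4)² = -34(x + 7).
Vertex (-7, 4); 4p = -34 so p = -17/2. Opens left.
Directrix is the vertical line x = h − p = -7 − (-17/2) = 3/2.

x = 3/2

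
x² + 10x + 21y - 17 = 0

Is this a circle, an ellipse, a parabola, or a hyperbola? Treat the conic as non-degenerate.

No xy term. Coefficients of x² and y² are A = 1, C = 0.
Exactly one squared variable ⇒ parabola.

parabola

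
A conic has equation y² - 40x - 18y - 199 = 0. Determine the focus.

(3, 9)

Only y is squared. Complete the square in y: (y - 9)² = 40(x + 7).
Vertex (-7, 9); 4p = 40 so p = 10. Opens right.
Focus is p units from the vertex along the axis: (h + p, k).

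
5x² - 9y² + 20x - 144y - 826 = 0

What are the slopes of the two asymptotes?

√5/3 and -√5/3

Rearranging, 5(x² + 4x) -9(y² + 16y) = 826.
Complete the square: 5(x + 2)² -9(y + 8)² = 826 + 20 - 576 = 270
Divide through by 270 to get (x + 2)²/54 - (y + 8)²/30 = 1.
Hyperbola, center (-2, -8), transverse axis horizontal; a² = 54, b² = 30.
For a horizontal hyperbola the asymptotes have slope ±b/a.
Here that is ±√30/3√6 = ±√5/3.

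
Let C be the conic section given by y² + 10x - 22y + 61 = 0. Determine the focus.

Only y is squared. Complete the square in y: (y - 11)² = -10(x - 6).
Vertex (6, 11); 4p = -10 so p = -5/2. Opens left.
Focus is p units from the vertex along the axis: (h + p, k).

(7/2, 11)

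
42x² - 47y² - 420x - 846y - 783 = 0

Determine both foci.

(5, -9 - √89) and (5, -9 + √89)

42(x² - 10x) -47(y² + 18y) = 783
Complete the square in x and y: 42(x - 5)² -47(y + 9)² = 783 + 1050 - 3807 = -1974
Divide through by -1974 to get (y + 9)²/42 - (x - 5)²/47 = 1.
Hyperbola, center (5, -9), transverse axis vertical; a² = 42, b² = 47.
c² = a² + b² = 42 + 47 = 89, so c = √89.
Foci lie on the vertical axis through the center: (h, k ± c).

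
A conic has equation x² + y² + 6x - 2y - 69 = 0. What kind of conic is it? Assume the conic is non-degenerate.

No xy term. Coefficients of x² and y² are A = 1, C = 1.
A = C (same sign) ⇒ circle.

circle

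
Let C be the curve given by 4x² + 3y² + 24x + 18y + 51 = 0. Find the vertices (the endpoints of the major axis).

Rearranging, 4(x² + 6x) + 3(y² + 6y) = -51.
Complete the square in x and y: 4(x + 3)² + 3(y + 3)² = -51 + 36 + 27 = 12
Divide by 12: (x + 3)²/3 + (y + 3)²/4 = 1
Ellipse, center (-3, -3), major axis vertical; a² = 4, b² = 3.
a = 2. Vertices at (h, k ± a).

(-3, -5) and (-3, -1)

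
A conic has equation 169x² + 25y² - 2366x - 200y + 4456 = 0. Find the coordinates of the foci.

(7, -8) and (7, 16)

Group: 169(x² - 14x) + 25(y² - 8y) = -4456
169(x - 7)² + 25(y - 4)² = -4456 + 8281 + 400 = 4225
Divide by 4225: (x - 7)²/25 + (y - 4)²/169 = 1
Ellipse, center (7, 4), major axis vertical; a² = 169, b² = 25.
c² = a² - b² = 169 - 25 = 144, so c = 12.
Foci lie on the vertical axis through the center: (h, k ± c).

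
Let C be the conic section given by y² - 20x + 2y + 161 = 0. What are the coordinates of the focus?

Only y is squared. Complete the square in y: (y + 1)² = 20(x - 8).
Vertex (8, -1); 4p = 20 so p = 5. Opens right.
Focus is p units from the vertex along the axis: (h + p, k).

(13, -1)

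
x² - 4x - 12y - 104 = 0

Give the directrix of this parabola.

y = -12

Only x is squared. Complete the square in x: (x - 2)² = 12(y + 9).
Vertex (2, -9); 4p = 12 so p = 3. Opens up.
Directrix is the horizontal line y = k − p = -9 − (3) = -12.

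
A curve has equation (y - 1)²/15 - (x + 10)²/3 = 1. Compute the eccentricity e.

e = √30/5

Center (-10, 1). The positive term is the y-term, so the transverse axis is vertical; a² = 15, b² = 3.
c² = a² + b² = 18, so c = 3√2.
e = c/a = 3√2/√15 = √30/5.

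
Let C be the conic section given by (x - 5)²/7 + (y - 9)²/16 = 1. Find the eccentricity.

e = 3/4

Center (5, 9). The larger denominator 16 sits under the y-term, so the major axis is vertical; a² = 16, b² = 7.
c² = a² - b² = 9, so c = 3.
e = c/a = 3/4.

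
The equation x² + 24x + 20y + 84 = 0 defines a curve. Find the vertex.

Only x is squared. Complete the square in x: (x + 12)² = -20(y - 3).
Vertex (-12, 3); 4p = -20 so p = -5. Opens down.

(-12, 3)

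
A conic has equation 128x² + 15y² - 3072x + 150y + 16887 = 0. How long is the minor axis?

Group: 128(x² - 24x) + 15(y² + 10y) = -16887
128(x - 12)² + 15(y + 5)² = -16887 + 18432 + 375 = 1920
Dividing both sides by 1920: (x - 12)²/15 + (y + 5)²/128 = 1
Ellipse, center (12, -5), major axis vertical; a² = 128, b² = 15.
b² = 15 so b = √15; the minor axis has length 2b = 2√15.

2√15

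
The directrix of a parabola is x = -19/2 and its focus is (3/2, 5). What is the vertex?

The vertex is the midpoint between the focus and the directrix along the axis of symmetry.
Axis is horizontal (directrix is vertical). Vertex x-coordinate = (3/2 + (-19/2))/2 = -4; y-coordinate = 5.

(-4, 5)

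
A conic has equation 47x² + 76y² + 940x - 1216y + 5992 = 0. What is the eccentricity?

Group: 47(x² + 20x) + 76(y² - 16y) = -5992
Completing the square gives 47(x + 10)² + 76(y - 8)² = -5992 + 4700 + 4864 = 3572.
Divide by 3572: (x + 10)²/76 + (y - 8)²/47 = 1
Ellipse, center (-10, 8), major axis horizontal; a² = 76, b² = 47.
c² = a² - b² = 29, so c = √29.
e = c/a = √29/2√19 = √551/38.

e = √551/38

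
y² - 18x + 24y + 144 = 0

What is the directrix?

x = -9/2

Only y is squared. Complete the square in y: (y + 12)² = 18x.
Vertex (0, -12); 4p = 18 so p = 9/2. Opens right.
Directrix is the vertical line x = h − p = 0 − (9/2) = -9/2.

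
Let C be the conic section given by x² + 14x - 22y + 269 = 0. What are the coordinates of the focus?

Only x is squared. Complete the square in x: (x + 7)² = 22(y - 10).
Vertex (-7, 10); 4p = 22 so p = 11/2. Opens up.
Focus is p units from the vertex along the axis: (h, k + p).

(-7, 31/2)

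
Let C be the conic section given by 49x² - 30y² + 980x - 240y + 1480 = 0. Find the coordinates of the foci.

49(x² + 20x) -30(y² + 8y) = -1480
Complete the square: 49(x + 10)² -30(y + 4)² = -1480 + 4900 - 480 = 2940
Divide through by 2940 to get (x + 10)²/60 - (y + 4)²/98 = 1.
Hyperbola, center (-10, -4), transverse axis horizontal; a² = 60, b² = 98.
c² = a² + b² = 60 + 98 = 158, so c = √158.
Foci lie on the horizontal axis through the center: (h ± c, k).

(-10 - √158, -4) and (-10 + √158, -4)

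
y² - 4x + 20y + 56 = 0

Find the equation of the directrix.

x = -12

Only y is squared. Complete the square in y: (y + 10)² = 4(x + 11).
Vertex (-11, -10); 4p = 4 so p = 1. Opens right.
Directrix is the vertical line x = h − p = -11 − (1) = -12.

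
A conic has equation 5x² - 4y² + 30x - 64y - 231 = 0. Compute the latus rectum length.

5

Group the x- and y-terms: 5(x² + 6x) -4(y² + 16y) = 231
Complete the square: 5(x + 3)² -4(y + 8)² = 231 + 45 - 256 = 20
Dividing both sides by 20: (x + 3)²/4 - (y + 8)²/5 = 1
Hyperbola, center (-3, -8), transverse axis horizontal; a² = 4, b² = 5.
Latus rectum length = 2b²/a = 2·5/2 = 5.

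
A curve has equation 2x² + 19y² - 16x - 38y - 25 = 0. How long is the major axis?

2√38

Group: 2(x² - 8x) + 19(y² - 2y) = 25
Complete the square in x and y: 2(x - 4)² + 19(y - 1)² = 25 + 32 + 19 = 76
Divide by 76: (x - 4)²/38 + (y - 1)²/4 = 1
Ellipse, center (4, 1), major axis horizontal; a² = 38, b² = 4.
a² = 38 so a = √38; the major axis has length 2a = 2√38.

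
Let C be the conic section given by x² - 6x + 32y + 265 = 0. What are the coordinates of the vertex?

(3, -8)

Only x is squared. Complete the square in x: (x - 3)² = -32(y + 8).
Vertex (3, -8); 4p = -32 so p = -8. Opens down.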